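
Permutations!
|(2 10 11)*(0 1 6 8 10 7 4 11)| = 20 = |(0 1 6 8 10)(2 7 4 11)|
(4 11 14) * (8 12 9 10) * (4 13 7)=(4 11 14 13 7)(8 12 9 10)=[0, 1, 2, 3, 11, 5, 6, 4, 12, 10, 8, 14, 9, 7, 13]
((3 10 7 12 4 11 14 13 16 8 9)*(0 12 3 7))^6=(0 16)(3 14)(4 9)(7 11)(8 12)(10 13)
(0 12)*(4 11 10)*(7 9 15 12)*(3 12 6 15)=(0 7 9 3 12)(4 11 10)(6 15)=[7, 1, 2, 12, 11, 5, 15, 9, 8, 3, 4, 10, 0, 13, 14, 6]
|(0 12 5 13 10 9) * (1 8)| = |(0 12 5 13 10 9)(1 8)| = 6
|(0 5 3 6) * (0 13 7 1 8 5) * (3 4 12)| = |(1 8 5 4 12 3 6 13 7)| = 9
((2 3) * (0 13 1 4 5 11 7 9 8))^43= ((0 13 1 4 5 11 7 9 8)(2 3))^43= (0 9 11 4 13 8 7 5 1)(2 3)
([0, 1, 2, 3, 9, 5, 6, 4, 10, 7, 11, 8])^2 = (4 7 9)(8 11 10)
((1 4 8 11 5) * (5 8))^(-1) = (1 5 4)(8 11)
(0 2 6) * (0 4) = (0 2 6 4) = [2, 1, 6, 3, 0, 5, 4]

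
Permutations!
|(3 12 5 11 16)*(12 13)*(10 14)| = 6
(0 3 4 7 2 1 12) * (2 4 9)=(0 3 9 2 1 12)(4 7)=[3, 12, 1, 9, 7, 5, 6, 4, 8, 2, 10, 11, 0]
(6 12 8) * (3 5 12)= (3 5 12 8 6)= [0, 1, 2, 5, 4, 12, 3, 7, 6, 9, 10, 11, 8]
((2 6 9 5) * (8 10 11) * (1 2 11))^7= ((1 2 6 9 5 11 8 10))^7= (1 10 8 11 5 9 6 2)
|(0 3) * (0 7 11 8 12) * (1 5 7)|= 8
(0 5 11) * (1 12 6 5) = (0 1 12 6 5 11) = [1, 12, 2, 3, 4, 11, 5, 7, 8, 9, 10, 0, 6]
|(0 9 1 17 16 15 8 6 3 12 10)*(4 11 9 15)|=42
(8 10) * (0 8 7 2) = (0 8 10 7 2) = [8, 1, 0, 3, 4, 5, 6, 2, 10, 9, 7]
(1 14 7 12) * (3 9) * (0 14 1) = (0 14 7 12)(3 9) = [14, 1, 2, 9, 4, 5, 6, 12, 8, 3, 10, 11, 0, 13, 7]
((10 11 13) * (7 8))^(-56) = ((7 8)(10 11 13))^(-56) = (10 11 13)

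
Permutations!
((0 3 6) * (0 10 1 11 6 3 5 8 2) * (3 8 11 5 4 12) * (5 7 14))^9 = ((0 4 12 3 8 2)(1 7 14 5 11 6 10))^9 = (0 3)(1 14 11 10 7 5 6)(2 12)(4 8)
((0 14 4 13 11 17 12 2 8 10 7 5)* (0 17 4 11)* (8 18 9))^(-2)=(0 4 14 13 11)(2 17 7 8 18 12 5 10 9)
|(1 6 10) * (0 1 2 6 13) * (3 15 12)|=3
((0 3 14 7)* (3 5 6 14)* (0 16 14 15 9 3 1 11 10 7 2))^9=(0 7 3 5 16 1 6 14 11 15 2 10 9)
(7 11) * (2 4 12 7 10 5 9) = (2 4 12 7 11 10 5 9) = [0, 1, 4, 3, 12, 9, 6, 11, 8, 2, 5, 10, 7]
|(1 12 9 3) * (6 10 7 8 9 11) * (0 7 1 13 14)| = 35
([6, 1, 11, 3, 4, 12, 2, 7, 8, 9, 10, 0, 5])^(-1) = [11, 1, 6, 3, 4, 12, 0, 7, 8, 9, 10, 2, 5]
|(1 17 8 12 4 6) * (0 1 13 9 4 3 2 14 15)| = 36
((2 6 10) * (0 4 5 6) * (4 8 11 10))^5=(11)(4 6 5)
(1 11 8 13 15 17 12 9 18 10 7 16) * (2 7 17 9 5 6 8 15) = [0, 11, 7, 3, 4, 6, 8, 16, 13, 18, 17, 15, 5, 2, 14, 9, 1, 12, 10] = (1 11 15 9 18 10 17 12 5 6 8 13 2 7 16)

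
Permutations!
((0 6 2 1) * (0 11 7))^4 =((0 6 2 1 11 7))^4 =(0 11 2)(1 6 7)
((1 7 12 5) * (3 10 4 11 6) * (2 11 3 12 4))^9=((1 7 4 3 10 2 11 6 12 5))^9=(1 5 12 6 11 2 10 3 4 7)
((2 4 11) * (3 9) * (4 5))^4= ((2 5 4 11)(3 9))^4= (11)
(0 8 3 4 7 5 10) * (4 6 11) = (0 8 3 6 11 4 7 5 10) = [8, 1, 2, 6, 7, 10, 11, 5, 3, 9, 0, 4]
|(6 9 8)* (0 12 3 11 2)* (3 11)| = 12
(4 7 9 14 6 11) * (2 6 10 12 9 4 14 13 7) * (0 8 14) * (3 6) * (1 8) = (0 1 8 14 10 12 9 13 7 4 2 3 6 11) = [1, 8, 3, 6, 2, 5, 11, 4, 14, 13, 12, 0, 9, 7, 10]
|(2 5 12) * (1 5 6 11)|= 6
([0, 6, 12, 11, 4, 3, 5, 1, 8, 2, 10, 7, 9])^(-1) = [0, 7, 9, 5, 4, 6, 1, 11, 8, 12, 10, 3, 2]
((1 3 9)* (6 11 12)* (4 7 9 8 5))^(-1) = (1 9 7 4 5 8 3)(6 12 11) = ((1 3 8 5 4 7 9)(6 11 12))^(-1)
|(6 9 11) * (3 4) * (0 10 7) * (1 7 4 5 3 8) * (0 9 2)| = 10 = |(0 10 4 8 1 7 9 11 6 2)(3 5)|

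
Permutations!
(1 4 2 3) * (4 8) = (1 8 4 2 3) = [0, 8, 3, 1, 2, 5, 6, 7, 4]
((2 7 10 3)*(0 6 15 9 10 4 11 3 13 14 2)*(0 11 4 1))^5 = (0 13)(1 10)(2 15)(3 11)(6 14)(7 9)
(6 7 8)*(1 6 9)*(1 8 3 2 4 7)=(1 6)(2 4 7 3)(8 9)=[0, 6, 4, 2, 7, 5, 1, 3, 9, 8]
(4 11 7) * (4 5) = (4 11 7 5) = [0, 1, 2, 3, 11, 4, 6, 5, 8, 9, 10, 7]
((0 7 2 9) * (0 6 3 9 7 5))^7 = ((0 5)(2 7)(3 9 6))^7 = (0 5)(2 7)(3 9 6)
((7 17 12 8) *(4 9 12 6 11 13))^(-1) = (4 13 11 6 17 7 8 12 9) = ((4 9 12 8 7 17 6 11 13))^(-1)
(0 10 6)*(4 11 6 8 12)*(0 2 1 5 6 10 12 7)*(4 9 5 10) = (0 12 9 5 6 2 1 10 8 7)(4 11) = [12, 10, 1, 3, 11, 6, 2, 0, 7, 5, 8, 4, 9]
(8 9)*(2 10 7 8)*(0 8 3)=(0 8 9 2 10 7 3)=[8, 1, 10, 0, 4, 5, 6, 3, 9, 2, 7]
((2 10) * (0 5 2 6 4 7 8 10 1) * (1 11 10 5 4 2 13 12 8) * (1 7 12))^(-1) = (0 1 13 5 8 12 4)(2 6 10 11)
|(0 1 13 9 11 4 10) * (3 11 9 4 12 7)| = 20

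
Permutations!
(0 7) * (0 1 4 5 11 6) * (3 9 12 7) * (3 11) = [11, 4, 2, 9, 5, 3, 0, 1, 8, 12, 10, 6, 7] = (0 11 6)(1 4 5 3 9 12 7)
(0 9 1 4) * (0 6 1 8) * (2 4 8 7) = [9, 8, 4, 3, 6, 5, 1, 2, 0, 7] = (0 9 7 2 4 6 1 8)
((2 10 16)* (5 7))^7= (2 10 16)(5 7)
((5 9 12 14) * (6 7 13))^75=((5 9 12 14)(6 7 13))^75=(5 14 12 9)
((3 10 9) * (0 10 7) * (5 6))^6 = (0 10 9 3 7)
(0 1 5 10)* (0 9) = (0 1 5 10 9) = [1, 5, 2, 3, 4, 10, 6, 7, 8, 0, 9]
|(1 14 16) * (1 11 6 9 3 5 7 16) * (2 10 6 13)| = |(1 14)(2 10 6 9 3 5 7 16 11 13)| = 10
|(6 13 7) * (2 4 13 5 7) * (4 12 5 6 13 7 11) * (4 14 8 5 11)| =|(2 12 11 14 8 5 4 7 13)| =9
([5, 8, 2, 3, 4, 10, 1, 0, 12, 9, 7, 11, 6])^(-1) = [7, 6, 2, 3, 4, 0, 12, 10, 1, 9, 5, 11, 8]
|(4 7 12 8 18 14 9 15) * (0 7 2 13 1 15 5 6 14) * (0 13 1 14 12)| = 8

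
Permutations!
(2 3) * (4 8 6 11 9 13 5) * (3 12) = (2 12 3)(4 8 6 11 9 13 5) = [0, 1, 12, 2, 8, 4, 11, 7, 6, 13, 10, 9, 3, 5]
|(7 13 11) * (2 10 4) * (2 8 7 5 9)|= 9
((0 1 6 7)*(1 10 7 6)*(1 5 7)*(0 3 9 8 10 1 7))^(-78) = (3 8 7 9 10)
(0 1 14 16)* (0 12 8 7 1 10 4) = (0 10 4)(1 14 16 12 8 7) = [10, 14, 2, 3, 0, 5, 6, 1, 7, 9, 4, 11, 8, 13, 16, 15, 12]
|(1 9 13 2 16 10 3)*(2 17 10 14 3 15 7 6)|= 12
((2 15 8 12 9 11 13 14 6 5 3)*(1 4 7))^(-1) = ((1 4 7)(2 15 8 12 9 11 13 14 6 5 3))^(-1) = (1 7 4)(2 3 5 6 14 13 11 9 12 8 15)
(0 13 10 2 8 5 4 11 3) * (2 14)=(0 13 10 14 2 8 5 4 11 3)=[13, 1, 8, 0, 11, 4, 6, 7, 5, 9, 14, 3, 12, 10, 2]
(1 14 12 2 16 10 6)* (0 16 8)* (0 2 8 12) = (0 16 10 6 1 14)(2 12 8) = [16, 14, 12, 3, 4, 5, 1, 7, 2, 9, 6, 11, 8, 13, 0, 15, 10]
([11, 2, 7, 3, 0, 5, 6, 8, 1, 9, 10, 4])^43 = [11, 8, 1, 3, 0, 5, 6, 2, 7, 9, 10, 4]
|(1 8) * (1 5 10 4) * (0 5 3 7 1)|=4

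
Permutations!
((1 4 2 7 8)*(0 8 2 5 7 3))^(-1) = (0 3 2 7 5 4 1 8)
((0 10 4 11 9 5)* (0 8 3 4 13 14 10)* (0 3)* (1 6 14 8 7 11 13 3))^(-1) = (0 8 13 4 3 10 14 6 1)(5 9 11 7)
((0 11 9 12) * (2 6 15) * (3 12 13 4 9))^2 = (0 3)(2 15 6)(4 13 9)(11 12)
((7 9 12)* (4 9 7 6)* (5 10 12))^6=(12)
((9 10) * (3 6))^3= (3 6)(9 10)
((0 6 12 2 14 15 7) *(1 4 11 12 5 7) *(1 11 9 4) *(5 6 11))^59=((0 11 12 2 14 15 5 7)(4 9))^59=(0 2 5 11 14 7 12 15)(4 9)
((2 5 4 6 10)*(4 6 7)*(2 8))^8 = ((2 5 6 10 8)(4 7))^8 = (2 10 5 8 6)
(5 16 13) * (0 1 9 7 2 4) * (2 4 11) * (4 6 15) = (0 1 9 7 6 15 4)(2 11)(5 16 13) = [1, 9, 11, 3, 0, 16, 15, 6, 8, 7, 10, 2, 12, 5, 14, 4, 13]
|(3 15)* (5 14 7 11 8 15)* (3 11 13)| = 15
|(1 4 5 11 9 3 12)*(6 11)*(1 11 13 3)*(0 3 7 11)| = |(0 3 12)(1 4 5 6 13 7 11 9)| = 24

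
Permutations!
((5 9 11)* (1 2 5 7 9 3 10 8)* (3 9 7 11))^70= (11)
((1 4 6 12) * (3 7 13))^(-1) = ((1 4 6 12)(3 7 13))^(-1) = (1 12 6 4)(3 13 7)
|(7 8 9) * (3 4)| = 6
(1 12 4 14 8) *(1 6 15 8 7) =(1 12 4 14 7)(6 15 8) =[0, 12, 2, 3, 14, 5, 15, 1, 6, 9, 10, 11, 4, 13, 7, 8]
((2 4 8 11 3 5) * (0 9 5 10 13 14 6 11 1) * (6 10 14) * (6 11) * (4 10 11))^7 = (0 8 13 2 9 1 4 10 5)(3 14 11)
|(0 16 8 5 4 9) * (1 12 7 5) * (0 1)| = |(0 16 8)(1 12 7 5 4 9)| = 6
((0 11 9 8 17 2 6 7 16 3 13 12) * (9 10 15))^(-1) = ((0 11 10 15 9 8 17 2 6 7 16 3 13 12))^(-1) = (0 12 13 3 16 7 6 2 17 8 9 15 10 11)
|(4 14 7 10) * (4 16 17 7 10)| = 6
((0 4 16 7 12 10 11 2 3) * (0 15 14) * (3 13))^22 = ((0 4 16 7 12 10 11 2 13 3 15 14))^22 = (0 15 13 11 12 16)(2 10 7 4 14 3)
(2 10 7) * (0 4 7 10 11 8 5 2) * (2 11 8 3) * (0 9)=(0 4 7 9)(2 8 5 11 3)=[4, 1, 8, 2, 7, 11, 6, 9, 5, 0, 10, 3]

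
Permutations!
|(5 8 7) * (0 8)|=4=|(0 8 7 5)|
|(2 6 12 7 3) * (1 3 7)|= 5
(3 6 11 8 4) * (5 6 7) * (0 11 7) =(0 11 8 4 3)(5 6 7) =[11, 1, 2, 0, 3, 6, 7, 5, 4, 9, 10, 8]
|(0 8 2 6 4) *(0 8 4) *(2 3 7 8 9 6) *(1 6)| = 15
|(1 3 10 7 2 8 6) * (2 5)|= 8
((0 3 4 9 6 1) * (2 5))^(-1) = ((0 3 4 9 6 1)(2 5))^(-1) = (0 1 6 9 4 3)(2 5)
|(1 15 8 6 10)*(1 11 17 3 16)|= 9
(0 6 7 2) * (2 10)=(0 6 7 10 2)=[6, 1, 0, 3, 4, 5, 7, 10, 8, 9, 2]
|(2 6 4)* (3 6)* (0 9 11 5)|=4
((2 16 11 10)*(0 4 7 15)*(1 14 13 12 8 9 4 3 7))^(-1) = (0 15 7 3)(1 4 9 8 12 13 14)(2 10 11 16)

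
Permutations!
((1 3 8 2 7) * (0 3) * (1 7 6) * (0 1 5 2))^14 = (0 8 3)(2 5 6) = ((0 3 8)(2 6 5))^14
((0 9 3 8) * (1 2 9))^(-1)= (0 8 3 9 2 1)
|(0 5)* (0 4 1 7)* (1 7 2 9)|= 12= |(0 5 4 7)(1 2 9)|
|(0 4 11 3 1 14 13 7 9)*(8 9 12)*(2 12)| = 12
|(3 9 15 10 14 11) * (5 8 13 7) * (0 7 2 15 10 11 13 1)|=|(0 7 5 8 1)(2 15 11 3 9 10 14 13)|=40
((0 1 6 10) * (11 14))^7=((0 1 6 10)(11 14))^7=(0 10 6 1)(11 14)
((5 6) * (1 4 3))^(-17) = ((1 4 3)(5 6))^(-17) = (1 4 3)(5 6)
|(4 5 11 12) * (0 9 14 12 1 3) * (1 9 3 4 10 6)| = 18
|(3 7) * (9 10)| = 2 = |(3 7)(9 10)|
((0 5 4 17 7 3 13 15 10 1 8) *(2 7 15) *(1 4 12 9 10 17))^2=(17)(0 12 10 1)(2 3)(4 8 5 9)(7 13)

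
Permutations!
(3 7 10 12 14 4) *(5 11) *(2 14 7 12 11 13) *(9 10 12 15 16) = (2 14 4 3 15 16 9 10 11 5 13)(7 12) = [0, 1, 14, 15, 3, 13, 6, 12, 8, 10, 11, 5, 7, 2, 4, 16, 9]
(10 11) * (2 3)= (2 3)(10 11)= [0, 1, 3, 2, 4, 5, 6, 7, 8, 9, 11, 10]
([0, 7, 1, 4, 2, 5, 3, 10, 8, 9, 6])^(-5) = [0, 10, 7, 2, 1, 5, 4, 6, 8, 9, 3]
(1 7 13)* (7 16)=(1 16 7 13)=[0, 16, 2, 3, 4, 5, 6, 13, 8, 9, 10, 11, 12, 1, 14, 15, 7]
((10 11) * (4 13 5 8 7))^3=(4 8 13 7 5)(10 11)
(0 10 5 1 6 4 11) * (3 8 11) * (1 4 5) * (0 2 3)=(0 10 1 6 5 4)(2 3 8 11)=[10, 6, 3, 8, 0, 4, 5, 7, 11, 9, 1, 2]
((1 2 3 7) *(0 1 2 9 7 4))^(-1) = ((0 1 9 7 2 3 4))^(-1) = (0 4 3 2 7 9 1)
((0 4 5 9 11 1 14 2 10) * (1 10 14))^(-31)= (0 10 11 9 5 4)(2 14)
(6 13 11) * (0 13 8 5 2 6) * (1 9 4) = (0 13 11)(1 9 4)(2 6 8 5) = [13, 9, 6, 3, 1, 2, 8, 7, 5, 4, 10, 0, 12, 11]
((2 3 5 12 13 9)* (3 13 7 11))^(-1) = ((2 13 9)(3 5 12 7 11))^(-1) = (2 9 13)(3 11 7 12 5)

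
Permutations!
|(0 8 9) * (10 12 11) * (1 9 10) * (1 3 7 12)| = |(0 8 10 1 9)(3 7 12 11)| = 20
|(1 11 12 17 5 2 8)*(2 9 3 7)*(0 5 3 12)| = |(0 5 9 12 17 3 7 2 8 1 11)| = 11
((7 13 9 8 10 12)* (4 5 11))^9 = (7 8)(9 12)(10 13)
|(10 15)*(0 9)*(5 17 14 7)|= |(0 9)(5 17 14 7)(10 15)|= 4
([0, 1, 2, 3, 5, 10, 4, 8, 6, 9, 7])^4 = [0, 1, 2, 3, 8, 6, 7, 5, 10, 9, 4]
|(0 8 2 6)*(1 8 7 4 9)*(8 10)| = 9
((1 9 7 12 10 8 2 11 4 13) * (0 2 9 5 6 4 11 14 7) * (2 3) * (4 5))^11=(0 2 7 10 9 3 14 12 8)(1 13 4)(5 6)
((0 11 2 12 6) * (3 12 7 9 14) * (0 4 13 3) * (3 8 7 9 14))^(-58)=((0 11 2 9 3 12 6 4 13 8 7 14))^(-58)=(0 2 3 6 13 7)(4 8 14 11 9 12)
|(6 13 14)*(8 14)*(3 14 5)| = 6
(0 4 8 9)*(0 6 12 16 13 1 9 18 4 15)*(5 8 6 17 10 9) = (0 15)(1 5 8 18 4 6 12 16 13)(9 17 10) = [15, 5, 2, 3, 6, 8, 12, 7, 18, 17, 9, 11, 16, 1, 14, 0, 13, 10, 4]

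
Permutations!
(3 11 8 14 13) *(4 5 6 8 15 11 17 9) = (3 17 9 4 5 6 8 14 13)(11 15) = [0, 1, 2, 17, 5, 6, 8, 7, 14, 4, 10, 15, 12, 3, 13, 11, 16, 9]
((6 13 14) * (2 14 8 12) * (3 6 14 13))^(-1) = (14)(2 12 8 13)(3 6)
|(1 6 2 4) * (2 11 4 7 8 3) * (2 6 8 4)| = 8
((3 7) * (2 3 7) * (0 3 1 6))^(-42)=(7)(0 1 3 6 2)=((7)(0 3 2 1 6))^(-42)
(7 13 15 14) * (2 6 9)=(2 6 9)(7 13 15 14)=[0, 1, 6, 3, 4, 5, 9, 13, 8, 2, 10, 11, 12, 15, 7, 14]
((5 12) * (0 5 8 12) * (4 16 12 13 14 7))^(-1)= ((0 5)(4 16 12 8 13 14 7))^(-1)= (0 5)(4 7 14 13 8 12 16)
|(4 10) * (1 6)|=|(1 6)(4 10)|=2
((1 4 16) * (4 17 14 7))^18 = ((1 17 14 7 4 16))^18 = (17)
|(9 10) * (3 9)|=3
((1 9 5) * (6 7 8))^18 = ((1 9 5)(6 7 8))^18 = (9)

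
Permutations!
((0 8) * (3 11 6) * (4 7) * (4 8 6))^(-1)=((0 6 3 11 4 7 8))^(-1)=(0 8 7 4 11 3 6)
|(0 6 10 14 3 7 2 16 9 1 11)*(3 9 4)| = 35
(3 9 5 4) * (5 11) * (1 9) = (1 9 11 5 4 3) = [0, 9, 2, 1, 3, 4, 6, 7, 8, 11, 10, 5]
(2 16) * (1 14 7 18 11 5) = (1 14 7 18 11 5)(2 16) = [0, 14, 16, 3, 4, 1, 6, 18, 8, 9, 10, 5, 12, 13, 7, 15, 2, 17, 11]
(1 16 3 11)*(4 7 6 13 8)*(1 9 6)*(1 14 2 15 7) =(1 16 3 11 9 6 13 8 4)(2 15 7 14) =[0, 16, 15, 11, 1, 5, 13, 14, 4, 6, 10, 9, 12, 8, 2, 7, 3]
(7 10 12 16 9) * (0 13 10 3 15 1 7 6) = (0 13 10 12 16 9 6)(1 7 3 15) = [13, 7, 2, 15, 4, 5, 0, 3, 8, 6, 12, 11, 16, 10, 14, 1, 9]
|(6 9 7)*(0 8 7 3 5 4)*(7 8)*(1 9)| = 8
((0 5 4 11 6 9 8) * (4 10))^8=(11)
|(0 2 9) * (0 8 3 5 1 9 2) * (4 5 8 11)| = |(1 9 11 4 5)(3 8)| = 10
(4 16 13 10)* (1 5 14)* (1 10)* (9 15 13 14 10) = (1 5 10 4 16 14 9 15 13) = [0, 5, 2, 3, 16, 10, 6, 7, 8, 15, 4, 11, 12, 1, 9, 13, 14]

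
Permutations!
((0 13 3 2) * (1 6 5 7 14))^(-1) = ((0 13 3 2)(1 6 5 7 14))^(-1) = (0 2 3 13)(1 14 7 5 6)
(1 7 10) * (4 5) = (1 7 10)(4 5) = [0, 7, 2, 3, 5, 4, 6, 10, 8, 9, 1]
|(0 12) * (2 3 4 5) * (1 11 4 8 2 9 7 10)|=|(0 12)(1 11 4 5 9 7 10)(2 3 8)|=42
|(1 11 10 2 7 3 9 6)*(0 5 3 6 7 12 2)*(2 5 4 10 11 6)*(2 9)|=12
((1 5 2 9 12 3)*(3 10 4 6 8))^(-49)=((1 5 2 9 12 10 4 6 8 3))^(-49)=(1 5 2 9 12 10 4 6 8 3)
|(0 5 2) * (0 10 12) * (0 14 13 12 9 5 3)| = |(0 3)(2 10 9 5)(12 14 13)| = 12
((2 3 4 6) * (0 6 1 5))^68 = (0 1 3 6 5 4 2)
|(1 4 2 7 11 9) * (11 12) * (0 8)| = |(0 8)(1 4 2 7 12 11 9)| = 14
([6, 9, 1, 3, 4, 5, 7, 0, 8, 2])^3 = (9)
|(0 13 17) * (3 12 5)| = |(0 13 17)(3 12 5)| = 3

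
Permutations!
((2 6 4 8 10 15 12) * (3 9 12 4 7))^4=((2 6 7 3 9 12)(4 8 10 15))^4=(15)(2 9 7)(3 6 12)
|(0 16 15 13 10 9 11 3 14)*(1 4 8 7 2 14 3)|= |(0 16 15 13 10 9 11 1 4 8 7 2 14)|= 13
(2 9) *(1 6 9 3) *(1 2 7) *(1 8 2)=(1 6 9 7 8 2 3)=[0, 6, 3, 1, 4, 5, 9, 8, 2, 7]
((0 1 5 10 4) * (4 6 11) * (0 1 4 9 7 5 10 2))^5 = (0 11)(1 7)(2 6)(4 9)(5 10)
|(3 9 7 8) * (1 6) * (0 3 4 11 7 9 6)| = |(0 3 6 1)(4 11 7 8)| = 4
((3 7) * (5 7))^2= ((3 5 7))^2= (3 7 5)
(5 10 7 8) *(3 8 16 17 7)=(3 8 5 10)(7 16 17)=[0, 1, 2, 8, 4, 10, 6, 16, 5, 9, 3, 11, 12, 13, 14, 15, 17, 7]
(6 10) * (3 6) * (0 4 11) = (0 4 11)(3 6 10) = [4, 1, 2, 6, 11, 5, 10, 7, 8, 9, 3, 0]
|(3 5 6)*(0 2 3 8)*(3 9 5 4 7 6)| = |(0 2 9 5 3 4 7 6 8)| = 9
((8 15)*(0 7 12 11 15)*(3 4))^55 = (0 7 12 11 15 8)(3 4)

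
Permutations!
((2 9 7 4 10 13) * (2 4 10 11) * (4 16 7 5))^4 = (16)(2 11 4 5 9)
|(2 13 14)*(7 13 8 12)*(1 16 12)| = |(1 16 12 7 13 14 2 8)| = 8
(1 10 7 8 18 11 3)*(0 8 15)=[8, 10, 2, 1, 4, 5, 6, 15, 18, 9, 7, 3, 12, 13, 14, 0, 16, 17, 11]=(0 8 18 11 3 1 10 7 15)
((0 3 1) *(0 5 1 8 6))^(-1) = (0 6 8 3)(1 5)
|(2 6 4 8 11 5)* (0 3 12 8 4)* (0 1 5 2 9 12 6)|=10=|(0 3 6 1 5 9 12 8 11 2)|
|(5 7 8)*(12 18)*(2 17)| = 6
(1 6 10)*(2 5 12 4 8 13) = (1 6 10)(2 5 12 4 8 13) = [0, 6, 5, 3, 8, 12, 10, 7, 13, 9, 1, 11, 4, 2]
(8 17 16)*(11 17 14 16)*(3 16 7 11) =[0, 1, 2, 16, 4, 5, 6, 11, 14, 9, 10, 17, 12, 13, 7, 15, 8, 3] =(3 16 8 14 7 11 17)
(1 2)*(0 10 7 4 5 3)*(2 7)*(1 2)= (0 10 1 7 4 5 3)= [10, 7, 2, 0, 5, 3, 6, 4, 8, 9, 1]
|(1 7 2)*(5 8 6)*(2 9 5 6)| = 6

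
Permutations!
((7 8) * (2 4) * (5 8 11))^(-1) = ((2 4)(5 8 7 11))^(-1) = (2 4)(5 11 7 8)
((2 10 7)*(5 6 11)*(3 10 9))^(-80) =((2 9 3 10 7)(5 6 11))^(-80) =(5 6 11)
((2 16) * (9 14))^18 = (16)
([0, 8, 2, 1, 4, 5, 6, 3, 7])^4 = (8)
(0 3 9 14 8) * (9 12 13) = (0 3 12 13 9 14 8) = [3, 1, 2, 12, 4, 5, 6, 7, 0, 14, 10, 11, 13, 9, 8]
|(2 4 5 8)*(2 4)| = |(4 5 8)| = 3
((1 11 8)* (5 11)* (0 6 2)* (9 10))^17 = ((0 6 2)(1 5 11 8)(9 10))^17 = (0 2 6)(1 5 11 8)(9 10)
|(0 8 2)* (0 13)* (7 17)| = |(0 8 2 13)(7 17)| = 4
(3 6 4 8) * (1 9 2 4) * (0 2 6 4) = (0 2)(1 9 6)(3 4 8) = [2, 9, 0, 4, 8, 5, 1, 7, 3, 6]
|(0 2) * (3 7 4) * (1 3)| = |(0 2)(1 3 7 4)| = 4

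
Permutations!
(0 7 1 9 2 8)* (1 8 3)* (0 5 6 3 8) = (0 7)(1 9 2 8 5 6 3) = [7, 9, 8, 1, 4, 6, 3, 0, 5, 2]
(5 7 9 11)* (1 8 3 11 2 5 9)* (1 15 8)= (2 5 7 15 8 3 11 9)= [0, 1, 5, 11, 4, 7, 6, 15, 3, 2, 10, 9, 12, 13, 14, 8]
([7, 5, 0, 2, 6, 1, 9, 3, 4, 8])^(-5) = [2, 5, 3, 7, 8, 1, 4, 0, 9, 6]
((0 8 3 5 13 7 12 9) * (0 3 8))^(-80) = ((3 5 13 7 12 9))^(-80) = (3 12 13)(5 9 7)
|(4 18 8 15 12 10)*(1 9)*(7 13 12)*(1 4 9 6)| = |(1 6)(4 18 8 15 7 13 12 10 9)| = 18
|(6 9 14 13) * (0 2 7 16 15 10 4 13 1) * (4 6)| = 10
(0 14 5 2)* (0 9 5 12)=(0 14 12)(2 9 5)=[14, 1, 9, 3, 4, 2, 6, 7, 8, 5, 10, 11, 0, 13, 12]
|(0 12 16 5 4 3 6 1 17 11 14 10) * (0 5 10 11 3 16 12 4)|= |(0 4 16 10 5)(1 17 3 6)(11 14)|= 20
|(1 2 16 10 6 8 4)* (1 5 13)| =9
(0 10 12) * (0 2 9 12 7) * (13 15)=[10, 1, 9, 3, 4, 5, 6, 0, 8, 12, 7, 11, 2, 15, 14, 13]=(0 10 7)(2 9 12)(13 15)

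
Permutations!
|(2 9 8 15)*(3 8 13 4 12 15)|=6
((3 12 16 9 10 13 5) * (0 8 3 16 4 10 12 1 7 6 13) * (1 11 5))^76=(0 9 3 4 5)(8 12 11 10 16)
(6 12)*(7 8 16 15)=[0, 1, 2, 3, 4, 5, 12, 8, 16, 9, 10, 11, 6, 13, 14, 7, 15]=(6 12)(7 8 16 15)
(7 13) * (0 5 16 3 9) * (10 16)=(0 5 10 16 3 9)(7 13)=[5, 1, 2, 9, 4, 10, 6, 13, 8, 0, 16, 11, 12, 7, 14, 15, 3]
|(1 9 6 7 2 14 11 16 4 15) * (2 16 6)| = 10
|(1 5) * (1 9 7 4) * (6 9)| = |(1 5 6 9 7 4)| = 6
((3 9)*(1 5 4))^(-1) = (1 4 5)(3 9) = ((1 5 4)(3 9))^(-1)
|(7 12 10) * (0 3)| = 6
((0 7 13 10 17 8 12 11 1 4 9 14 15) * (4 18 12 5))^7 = ((0 7 13 10 17 8 5 4 9 14 15)(1 18 12 11))^7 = (0 4 10 15 5 13 14 8 7 9 17)(1 11 12 18)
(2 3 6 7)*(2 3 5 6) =[0, 1, 5, 2, 4, 6, 7, 3] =(2 5 6 7 3)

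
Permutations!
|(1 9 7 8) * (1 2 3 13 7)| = |(1 9)(2 3 13 7 8)| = 10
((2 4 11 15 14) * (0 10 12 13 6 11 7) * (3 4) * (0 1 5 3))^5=(0 11 10 15 12 14 13 2 6)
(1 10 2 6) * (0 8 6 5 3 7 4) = (0 8 6 1 10 2 5 3 7 4) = [8, 10, 5, 7, 0, 3, 1, 4, 6, 9, 2]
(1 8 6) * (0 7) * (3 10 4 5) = (0 7)(1 8 6)(3 10 4 5) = [7, 8, 2, 10, 5, 3, 1, 0, 6, 9, 4]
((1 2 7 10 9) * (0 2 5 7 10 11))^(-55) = (0 2 10 9 1 5 7 11)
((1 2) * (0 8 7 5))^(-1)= ((0 8 7 5)(1 2))^(-1)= (0 5 7 8)(1 2)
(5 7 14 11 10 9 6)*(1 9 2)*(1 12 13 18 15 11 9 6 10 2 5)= (1 6)(2 12 13 18 15 11)(5 7 14 9 10)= [0, 6, 12, 3, 4, 7, 1, 14, 8, 10, 5, 2, 13, 18, 9, 11, 16, 17, 15]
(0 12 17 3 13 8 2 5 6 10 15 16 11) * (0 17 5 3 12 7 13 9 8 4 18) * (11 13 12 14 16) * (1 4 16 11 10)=(0 7 12 5 6 1 4 18)(2 3 9 8)(10 15)(11 17 14)(13 16)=[7, 4, 3, 9, 18, 6, 1, 12, 2, 8, 15, 17, 5, 16, 11, 10, 13, 14, 0]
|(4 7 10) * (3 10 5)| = 5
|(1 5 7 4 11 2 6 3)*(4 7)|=|(1 5 4 11 2 6 3)|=7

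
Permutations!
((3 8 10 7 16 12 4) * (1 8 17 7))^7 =(1 8 10)(3 17 7 16 12 4)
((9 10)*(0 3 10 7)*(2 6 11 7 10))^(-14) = ((0 3 2 6 11 7)(9 10))^(-14) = (0 11 2)(3 7 6)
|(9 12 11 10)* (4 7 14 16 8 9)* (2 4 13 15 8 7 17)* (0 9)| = |(0 9 12 11 10 13 15 8)(2 4 17)(7 14 16)| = 24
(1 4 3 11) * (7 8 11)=(1 4 3 7 8 11)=[0, 4, 2, 7, 3, 5, 6, 8, 11, 9, 10, 1]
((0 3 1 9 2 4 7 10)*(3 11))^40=(0 9 10 1 7 3 4 11 2)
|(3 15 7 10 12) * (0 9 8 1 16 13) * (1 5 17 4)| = 45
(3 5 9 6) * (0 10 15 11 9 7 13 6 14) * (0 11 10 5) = (0 5 7 13 6 3)(9 14 11)(10 15) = [5, 1, 2, 0, 4, 7, 3, 13, 8, 14, 15, 9, 12, 6, 11, 10]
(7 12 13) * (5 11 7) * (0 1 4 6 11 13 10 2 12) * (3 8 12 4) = [1, 3, 4, 8, 6, 13, 11, 0, 12, 9, 2, 7, 10, 5] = (0 1 3 8 12 10 2 4 6 11 7)(5 13)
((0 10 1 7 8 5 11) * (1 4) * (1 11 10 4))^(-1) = ((0 4 11)(1 7 8 5 10))^(-1) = (0 11 4)(1 10 5 8 7)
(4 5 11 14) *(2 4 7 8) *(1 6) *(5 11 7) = (1 6)(2 4 11 14 5 7 8) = [0, 6, 4, 3, 11, 7, 1, 8, 2, 9, 10, 14, 12, 13, 5]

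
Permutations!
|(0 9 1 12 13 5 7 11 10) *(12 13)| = |(0 9 1 13 5 7 11 10)| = 8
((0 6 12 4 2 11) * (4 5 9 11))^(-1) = (0 11 9 5 12 6)(2 4) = ((0 6 12 5 9 11)(2 4))^(-1)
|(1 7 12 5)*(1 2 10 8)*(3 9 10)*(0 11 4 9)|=|(0 11 4 9 10 8 1 7 12 5 2 3)|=12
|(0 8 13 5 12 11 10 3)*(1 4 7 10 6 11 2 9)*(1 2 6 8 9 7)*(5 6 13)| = 6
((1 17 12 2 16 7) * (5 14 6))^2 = ((1 17 12 2 16 7)(5 14 6))^2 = (1 12 16)(2 7 17)(5 6 14)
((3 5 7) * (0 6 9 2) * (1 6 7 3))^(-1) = ((0 7 1 6 9 2)(3 5))^(-1) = (0 2 9 6 1 7)(3 5)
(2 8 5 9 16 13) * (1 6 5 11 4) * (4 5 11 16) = (1 6 11 5 9 4)(2 8 16 13) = [0, 6, 8, 3, 1, 9, 11, 7, 16, 4, 10, 5, 12, 2, 14, 15, 13]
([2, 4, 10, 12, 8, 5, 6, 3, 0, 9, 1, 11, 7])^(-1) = (0 8 4 1 10 2)(3 7 12)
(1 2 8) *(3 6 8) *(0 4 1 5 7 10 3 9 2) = (0 4 1)(2 9)(3 6 8 5 7 10) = [4, 0, 9, 6, 1, 7, 8, 10, 5, 2, 3]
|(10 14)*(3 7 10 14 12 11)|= 5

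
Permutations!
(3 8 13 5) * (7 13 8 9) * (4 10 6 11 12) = (3 9 7 13 5)(4 10 6 11 12) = [0, 1, 2, 9, 10, 3, 11, 13, 8, 7, 6, 12, 4, 5]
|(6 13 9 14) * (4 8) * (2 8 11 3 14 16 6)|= 12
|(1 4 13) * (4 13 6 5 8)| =|(1 13)(4 6 5 8)| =4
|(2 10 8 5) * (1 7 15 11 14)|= 20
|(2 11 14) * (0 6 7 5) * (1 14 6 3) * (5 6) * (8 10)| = 14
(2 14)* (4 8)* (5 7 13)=(2 14)(4 8)(5 7 13)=[0, 1, 14, 3, 8, 7, 6, 13, 4, 9, 10, 11, 12, 5, 2]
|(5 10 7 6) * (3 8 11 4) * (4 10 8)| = 6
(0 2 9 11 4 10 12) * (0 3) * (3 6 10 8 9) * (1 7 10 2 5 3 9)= (0 5 3)(1 7 10 12 6 2 9 11 4 8)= [5, 7, 9, 0, 8, 3, 2, 10, 1, 11, 12, 4, 6]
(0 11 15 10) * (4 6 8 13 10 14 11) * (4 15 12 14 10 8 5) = (0 15 10)(4 6 5)(8 13)(11 12 14) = [15, 1, 2, 3, 6, 4, 5, 7, 13, 9, 0, 12, 14, 8, 11, 10]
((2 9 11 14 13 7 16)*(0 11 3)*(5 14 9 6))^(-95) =((0 11 9 3)(2 6 5 14 13 7 16))^(-95) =(0 11 9 3)(2 14 16 5 7 6 13)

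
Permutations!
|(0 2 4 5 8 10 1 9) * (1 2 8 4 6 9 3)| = |(0 8 10 2 6 9)(1 3)(4 5)| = 6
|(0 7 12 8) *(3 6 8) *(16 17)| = 6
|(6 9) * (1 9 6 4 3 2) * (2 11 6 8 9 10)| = 6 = |(1 10 2)(3 11 6 8 9 4)|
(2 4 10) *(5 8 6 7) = (2 4 10)(5 8 6 7) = [0, 1, 4, 3, 10, 8, 7, 5, 6, 9, 2]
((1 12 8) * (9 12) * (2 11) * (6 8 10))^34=((1 9 12 10 6 8)(2 11))^34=(1 6 12)(8 10 9)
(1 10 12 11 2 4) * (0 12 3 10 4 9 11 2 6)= (0 12 2 9 11 6)(1 4)(3 10)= [12, 4, 9, 10, 1, 5, 0, 7, 8, 11, 3, 6, 2]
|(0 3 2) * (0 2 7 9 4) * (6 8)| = 10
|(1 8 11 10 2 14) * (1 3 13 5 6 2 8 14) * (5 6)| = |(1 14 3 13 6 2)(8 11 10)| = 6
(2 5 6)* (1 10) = [0, 10, 5, 3, 4, 6, 2, 7, 8, 9, 1] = (1 10)(2 5 6)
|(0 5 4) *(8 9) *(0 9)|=5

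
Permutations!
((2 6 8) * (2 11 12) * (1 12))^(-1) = (1 11 8 6 2 12)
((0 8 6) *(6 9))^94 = (0 9)(6 8) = ((0 8 9 6))^94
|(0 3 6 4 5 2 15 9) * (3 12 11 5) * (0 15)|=|(0 12 11 5 2)(3 6 4)(9 15)|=30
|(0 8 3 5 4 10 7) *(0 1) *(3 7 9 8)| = 9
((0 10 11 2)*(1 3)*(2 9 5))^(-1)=(0 2 5 9 11 10)(1 3)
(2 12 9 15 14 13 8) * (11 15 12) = (2 11 15 14 13 8)(9 12) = [0, 1, 11, 3, 4, 5, 6, 7, 2, 12, 10, 15, 9, 8, 13, 14]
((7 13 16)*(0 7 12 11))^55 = (0 7 13 16 12 11)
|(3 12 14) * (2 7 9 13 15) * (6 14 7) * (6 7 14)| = 15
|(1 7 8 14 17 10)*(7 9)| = |(1 9 7 8 14 17 10)| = 7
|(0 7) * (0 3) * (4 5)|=|(0 7 3)(4 5)|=6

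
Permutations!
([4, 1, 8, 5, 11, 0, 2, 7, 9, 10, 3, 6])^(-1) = (0 5 3 10 9 8 2 6 11 4)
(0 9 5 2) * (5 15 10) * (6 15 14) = (0 9 14 6 15 10 5 2) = [9, 1, 0, 3, 4, 2, 15, 7, 8, 14, 5, 11, 12, 13, 6, 10]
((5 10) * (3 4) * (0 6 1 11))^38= ((0 6 1 11)(3 4)(5 10))^38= (0 1)(6 11)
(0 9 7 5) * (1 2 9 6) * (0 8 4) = (0 6 1 2 9 7 5 8 4) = [6, 2, 9, 3, 0, 8, 1, 5, 4, 7]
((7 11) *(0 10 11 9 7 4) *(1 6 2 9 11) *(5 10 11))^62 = ((0 11 4)(1 6 2 9 7 5 10))^62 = (0 4 11)(1 10 5 7 9 2 6)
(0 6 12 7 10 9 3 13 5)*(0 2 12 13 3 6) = [0, 1, 12, 3, 4, 2, 13, 10, 8, 6, 9, 11, 7, 5] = (2 12 7 10 9 6 13 5)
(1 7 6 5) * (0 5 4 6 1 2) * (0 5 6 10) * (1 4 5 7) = (0 6 5 2 7 4 10) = [6, 1, 7, 3, 10, 2, 5, 4, 8, 9, 0]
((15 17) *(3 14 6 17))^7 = (3 6 15 14 17)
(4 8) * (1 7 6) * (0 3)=(0 3)(1 7 6)(4 8)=[3, 7, 2, 0, 8, 5, 1, 6, 4]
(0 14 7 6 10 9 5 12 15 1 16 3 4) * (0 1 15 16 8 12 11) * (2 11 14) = (0 2 11)(1 8 12 16 3 4)(5 14 7 6 10 9) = [2, 8, 11, 4, 1, 14, 10, 6, 12, 5, 9, 0, 16, 13, 7, 15, 3]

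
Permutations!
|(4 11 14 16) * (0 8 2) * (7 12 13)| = 12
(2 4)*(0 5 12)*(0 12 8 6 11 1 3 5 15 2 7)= (0 15 2 4 7)(1 3 5 8 6 11)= [15, 3, 4, 5, 7, 8, 11, 0, 6, 9, 10, 1, 12, 13, 14, 2]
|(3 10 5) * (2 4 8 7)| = 12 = |(2 4 8 7)(3 10 5)|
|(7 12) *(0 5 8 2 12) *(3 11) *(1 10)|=|(0 5 8 2 12 7)(1 10)(3 11)|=6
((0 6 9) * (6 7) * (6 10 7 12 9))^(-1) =(0 9 12)(7 10)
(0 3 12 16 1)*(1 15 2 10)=(0 3 12 16 15 2 10 1)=[3, 0, 10, 12, 4, 5, 6, 7, 8, 9, 1, 11, 16, 13, 14, 2, 15]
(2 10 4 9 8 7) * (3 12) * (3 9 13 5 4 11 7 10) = [0, 1, 3, 12, 13, 4, 6, 2, 10, 8, 11, 7, 9, 5] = (2 3 12 9 8 10 11 7)(4 13 5)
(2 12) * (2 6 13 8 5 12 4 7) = (2 4 7)(5 12 6 13 8) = [0, 1, 4, 3, 7, 12, 13, 2, 5, 9, 10, 11, 6, 8]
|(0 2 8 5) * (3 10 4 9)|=4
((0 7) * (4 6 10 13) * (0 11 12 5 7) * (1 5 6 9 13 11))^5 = ((1 5 7)(4 9 13)(6 10 11 12))^5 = (1 7 5)(4 13 9)(6 10 11 12)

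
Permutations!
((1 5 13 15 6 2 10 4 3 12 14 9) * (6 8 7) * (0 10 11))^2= (0 4 12 9 5 15 7 2)(1 13 8 6 11 10 3 14)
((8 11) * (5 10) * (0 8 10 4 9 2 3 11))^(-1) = ((0 8)(2 3 11 10 5 4 9))^(-1) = (0 8)(2 9 4 5 10 11 3)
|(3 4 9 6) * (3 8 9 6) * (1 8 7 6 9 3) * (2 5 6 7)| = 15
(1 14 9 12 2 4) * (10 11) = (1 14 9 12 2 4)(10 11) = [0, 14, 4, 3, 1, 5, 6, 7, 8, 12, 11, 10, 2, 13, 9]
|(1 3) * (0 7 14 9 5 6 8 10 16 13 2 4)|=12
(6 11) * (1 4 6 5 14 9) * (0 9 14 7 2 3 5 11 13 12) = (14)(0 9 1 4 6 13 12)(2 3 5 7) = [9, 4, 3, 5, 6, 7, 13, 2, 8, 1, 10, 11, 0, 12, 14]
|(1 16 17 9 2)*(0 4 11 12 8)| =5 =|(0 4 11 12 8)(1 16 17 9 2)|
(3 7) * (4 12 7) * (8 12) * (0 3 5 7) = (0 3 4 8 12)(5 7) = [3, 1, 2, 4, 8, 7, 6, 5, 12, 9, 10, 11, 0]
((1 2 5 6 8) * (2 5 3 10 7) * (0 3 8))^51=(0 1 7)(2 3 5)(6 8 10)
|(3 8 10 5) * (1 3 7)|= |(1 3 8 10 5 7)|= 6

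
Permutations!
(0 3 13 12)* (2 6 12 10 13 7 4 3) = (0 2 6 12)(3 7 4)(10 13) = [2, 1, 6, 7, 3, 5, 12, 4, 8, 9, 13, 11, 0, 10]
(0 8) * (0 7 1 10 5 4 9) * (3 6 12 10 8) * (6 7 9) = [3, 8, 2, 7, 6, 4, 12, 1, 9, 0, 5, 11, 10] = (0 3 7 1 8 9)(4 6 12 10 5)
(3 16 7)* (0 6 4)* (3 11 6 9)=(0 9 3 16 7 11 6 4)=[9, 1, 2, 16, 0, 5, 4, 11, 8, 3, 10, 6, 12, 13, 14, 15, 7]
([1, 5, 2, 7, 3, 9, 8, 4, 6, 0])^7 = (0 9 5 1)(3 7 4)(6 8)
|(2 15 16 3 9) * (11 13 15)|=|(2 11 13 15 16 3 9)|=7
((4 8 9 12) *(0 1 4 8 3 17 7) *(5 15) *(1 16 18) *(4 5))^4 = (0 5 17 18 4)(1 3 16 15 7)(8 9 12)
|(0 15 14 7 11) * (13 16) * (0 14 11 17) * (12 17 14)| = |(0 15 11 12 17)(7 14)(13 16)| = 10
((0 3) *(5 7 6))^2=((0 3)(5 7 6))^2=(5 6 7)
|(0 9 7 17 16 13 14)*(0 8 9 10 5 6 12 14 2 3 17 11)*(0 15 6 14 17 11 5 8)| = |(0 10 8 9 7 5 14)(2 3 11 15 6 12 17 16 13)| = 63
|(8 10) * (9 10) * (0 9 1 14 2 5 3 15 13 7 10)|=|(0 9)(1 14 2 5 3 15 13 7 10 8)|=10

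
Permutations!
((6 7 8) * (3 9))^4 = ((3 9)(6 7 8))^4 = (9)(6 7 8)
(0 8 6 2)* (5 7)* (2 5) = (0 8 6 5 7 2) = [8, 1, 0, 3, 4, 7, 5, 2, 6]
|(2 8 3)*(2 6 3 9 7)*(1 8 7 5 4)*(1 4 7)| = 6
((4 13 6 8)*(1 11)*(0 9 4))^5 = ((0 9 4 13 6 8)(1 11))^5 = (0 8 6 13 4 9)(1 11)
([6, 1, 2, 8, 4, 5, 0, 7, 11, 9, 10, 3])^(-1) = (0 6)(3 11 8)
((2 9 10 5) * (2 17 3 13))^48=((2 9 10 5 17 3 13))^48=(2 13 3 17 5 10 9)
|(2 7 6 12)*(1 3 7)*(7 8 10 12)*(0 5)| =6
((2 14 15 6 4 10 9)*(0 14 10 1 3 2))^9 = (0 9 10 2 3 1 4 6 15 14)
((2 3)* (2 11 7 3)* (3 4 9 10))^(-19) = (3 10 9 4 7 11)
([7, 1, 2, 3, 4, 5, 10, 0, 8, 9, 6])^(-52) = (10)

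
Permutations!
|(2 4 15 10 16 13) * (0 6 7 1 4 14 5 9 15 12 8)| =56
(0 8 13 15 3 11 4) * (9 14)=(0 8 13 15 3 11 4)(9 14)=[8, 1, 2, 11, 0, 5, 6, 7, 13, 14, 10, 4, 12, 15, 9, 3]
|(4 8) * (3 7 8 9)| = |(3 7 8 4 9)| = 5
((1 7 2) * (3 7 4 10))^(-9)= (1 3)(2 10)(4 7)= ((1 4 10 3 7 2))^(-9)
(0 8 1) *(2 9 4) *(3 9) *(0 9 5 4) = (0 8 1 9)(2 3 5 4) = [8, 9, 3, 5, 2, 4, 6, 7, 1, 0]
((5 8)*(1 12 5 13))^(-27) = ((1 12 5 8 13))^(-27) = (1 8 12 13 5)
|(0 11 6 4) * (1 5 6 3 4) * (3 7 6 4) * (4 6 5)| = 7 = |(0 11 7 5 6 1 4)|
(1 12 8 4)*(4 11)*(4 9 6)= (1 12 8 11 9 6 4)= [0, 12, 2, 3, 1, 5, 4, 7, 11, 6, 10, 9, 8]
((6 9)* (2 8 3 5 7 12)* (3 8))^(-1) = ((2 3 5 7 12)(6 9))^(-1) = (2 12 7 5 3)(6 9)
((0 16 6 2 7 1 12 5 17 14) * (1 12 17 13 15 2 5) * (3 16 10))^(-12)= ((0 10 3 16 6 5 13 15 2 7 12 1 17 14))^(-12)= (0 3 6 13 2 12 17)(1 14 10 16 5 15 7)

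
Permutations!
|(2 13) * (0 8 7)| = 6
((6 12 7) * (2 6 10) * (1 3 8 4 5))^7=(1 8 5 3 4)(2 12 10 6 7)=((1 3 8 4 5)(2 6 12 7 10))^7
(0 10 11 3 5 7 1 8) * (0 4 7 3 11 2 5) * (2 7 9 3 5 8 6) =(11)(0 10 7 1 6 2 8 4 9 3) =[10, 6, 8, 0, 9, 5, 2, 1, 4, 3, 7, 11]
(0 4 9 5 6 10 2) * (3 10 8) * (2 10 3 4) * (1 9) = [2, 9, 0, 3, 1, 6, 8, 7, 4, 5, 10] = (10)(0 2)(1 9 5 6 8 4)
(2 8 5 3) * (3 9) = (2 8 5 9 3) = [0, 1, 8, 2, 4, 9, 6, 7, 5, 3]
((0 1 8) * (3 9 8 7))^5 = (0 8 9 3 7 1)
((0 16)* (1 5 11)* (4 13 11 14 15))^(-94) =((0 16)(1 5 14 15 4 13 11))^(-94) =(16)(1 4 5 13 14 11 15)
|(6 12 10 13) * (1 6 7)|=6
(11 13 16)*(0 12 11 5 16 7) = (0 12 11 13 7)(5 16) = [12, 1, 2, 3, 4, 16, 6, 0, 8, 9, 10, 13, 11, 7, 14, 15, 5]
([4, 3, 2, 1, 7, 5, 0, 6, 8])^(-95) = [4, 3, 2, 1, 7, 5, 0, 6, 8]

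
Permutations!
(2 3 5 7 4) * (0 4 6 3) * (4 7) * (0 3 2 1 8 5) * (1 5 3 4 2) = [7, 8, 4, 0, 5, 2, 1, 6, 3] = (0 7 6 1 8 3)(2 4 5)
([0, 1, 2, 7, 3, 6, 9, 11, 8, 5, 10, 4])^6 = (3 11)(4 7)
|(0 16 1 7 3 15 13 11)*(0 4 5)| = |(0 16 1 7 3 15 13 11 4 5)| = 10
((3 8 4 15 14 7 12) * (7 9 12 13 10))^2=(3 4 14 12 8 15 9)(7 10 13)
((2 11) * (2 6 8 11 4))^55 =((2 4)(6 8 11))^55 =(2 4)(6 8 11)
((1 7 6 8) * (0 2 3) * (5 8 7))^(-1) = (0 3 2)(1 8 5)(6 7)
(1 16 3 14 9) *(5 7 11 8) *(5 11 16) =(1 5 7 16 3 14 9)(8 11) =[0, 5, 2, 14, 4, 7, 6, 16, 11, 1, 10, 8, 12, 13, 9, 15, 3]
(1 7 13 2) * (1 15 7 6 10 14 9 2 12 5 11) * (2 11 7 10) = (1 6 2 15 10 14 9 11)(5 7 13 12) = [0, 6, 15, 3, 4, 7, 2, 13, 8, 11, 14, 1, 5, 12, 9, 10]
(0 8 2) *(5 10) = (0 8 2)(5 10) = [8, 1, 0, 3, 4, 10, 6, 7, 2, 9, 5]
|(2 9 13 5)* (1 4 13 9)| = 5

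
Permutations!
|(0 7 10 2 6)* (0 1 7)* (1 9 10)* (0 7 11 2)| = 8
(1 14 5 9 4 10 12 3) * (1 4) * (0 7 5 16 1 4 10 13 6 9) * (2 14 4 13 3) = (0 7 5)(1 4 3 10 12 2 14 16)(6 9 13) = [7, 4, 14, 10, 3, 0, 9, 5, 8, 13, 12, 11, 2, 6, 16, 15, 1]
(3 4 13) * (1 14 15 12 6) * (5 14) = (1 5 14 15 12 6)(3 4 13) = [0, 5, 2, 4, 13, 14, 1, 7, 8, 9, 10, 11, 6, 3, 15, 12]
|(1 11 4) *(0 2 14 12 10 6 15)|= 21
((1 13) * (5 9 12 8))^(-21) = ((1 13)(5 9 12 8))^(-21) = (1 13)(5 8 12 9)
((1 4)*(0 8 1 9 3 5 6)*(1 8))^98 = (9)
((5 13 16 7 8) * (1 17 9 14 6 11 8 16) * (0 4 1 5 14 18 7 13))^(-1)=(0 5 13 16 7 18 9 17 1 4)(6 14 8 11)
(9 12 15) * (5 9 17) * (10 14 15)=(5 9 12 10 14 15 17)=[0, 1, 2, 3, 4, 9, 6, 7, 8, 12, 14, 11, 10, 13, 15, 17, 16, 5]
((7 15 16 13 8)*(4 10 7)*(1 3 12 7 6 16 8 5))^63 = ((1 3 12 7 15 8 4 10 6 16 13 5))^63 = (1 7 4 16)(3 15 10 13)(5 12 8 6)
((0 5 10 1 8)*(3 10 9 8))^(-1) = (0 8 9 5)(1 10 3)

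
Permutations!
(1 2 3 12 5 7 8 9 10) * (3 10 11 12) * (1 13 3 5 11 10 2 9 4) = (1 9 10 13 3 5 7 8 4)(11 12) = [0, 9, 2, 5, 1, 7, 6, 8, 4, 10, 13, 12, 11, 3]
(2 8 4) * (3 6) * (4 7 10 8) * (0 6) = (0 6 3)(2 4)(7 10 8) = [6, 1, 4, 0, 2, 5, 3, 10, 7, 9, 8]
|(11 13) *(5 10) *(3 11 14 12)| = 10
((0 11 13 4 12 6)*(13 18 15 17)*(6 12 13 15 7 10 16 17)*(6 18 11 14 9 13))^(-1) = (0 6 4 13 9 14)(7 18 15 17 16 10)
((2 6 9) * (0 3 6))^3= (0 9 3 2 6)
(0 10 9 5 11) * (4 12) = (0 10 9 5 11)(4 12) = [10, 1, 2, 3, 12, 11, 6, 7, 8, 5, 9, 0, 4]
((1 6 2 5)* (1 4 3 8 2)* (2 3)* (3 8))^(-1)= ((8)(1 6)(2 5 4))^(-1)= (8)(1 6)(2 4 5)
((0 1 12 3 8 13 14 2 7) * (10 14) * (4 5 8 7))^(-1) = (0 7 3 12 1)(2 14 10 13 8 5 4) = ((0 1 12 3 7)(2 4 5 8 13 10 14))^(-1)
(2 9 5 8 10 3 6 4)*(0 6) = (0 6 4 2 9 5 8 10 3) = [6, 1, 9, 0, 2, 8, 4, 7, 10, 5, 3]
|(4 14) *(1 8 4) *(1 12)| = 5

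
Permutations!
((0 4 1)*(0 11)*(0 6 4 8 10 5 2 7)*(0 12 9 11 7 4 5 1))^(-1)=(0 4 2 5 6 11 9 12 7 1 10 8)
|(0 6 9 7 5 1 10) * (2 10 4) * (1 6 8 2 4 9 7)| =|(0 8 2 10)(1 9)(5 6 7)| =12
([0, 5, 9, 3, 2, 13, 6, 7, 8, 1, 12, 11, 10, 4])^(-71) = (1 5 13 4 2 9)(10 12)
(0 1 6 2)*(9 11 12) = [1, 6, 0, 3, 4, 5, 2, 7, 8, 11, 10, 12, 9] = (0 1 6 2)(9 11 12)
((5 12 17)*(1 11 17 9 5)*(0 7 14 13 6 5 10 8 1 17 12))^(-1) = (17)(0 5 6 13 14 7)(1 8 10 9 12 11)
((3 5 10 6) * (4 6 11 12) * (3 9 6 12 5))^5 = ((4 12)(5 10 11)(6 9))^5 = (4 12)(5 11 10)(6 9)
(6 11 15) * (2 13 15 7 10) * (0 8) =(0 8)(2 13 15 6 11 7 10) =[8, 1, 13, 3, 4, 5, 11, 10, 0, 9, 2, 7, 12, 15, 14, 6]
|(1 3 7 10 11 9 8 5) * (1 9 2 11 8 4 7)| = |(1 3)(2 11)(4 7 10 8 5 9)| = 6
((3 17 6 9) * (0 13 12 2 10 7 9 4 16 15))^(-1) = ((0 13 12 2 10 7 9 3 17 6 4 16 15))^(-1) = (0 15 16 4 6 17 3 9 7 10 2 12 13)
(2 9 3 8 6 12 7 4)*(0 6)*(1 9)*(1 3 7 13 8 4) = (0 6 12 13 8)(1 9 7)(2 3 4) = [6, 9, 3, 4, 2, 5, 12, 1, 0, 7, 10, 11, 13, 8]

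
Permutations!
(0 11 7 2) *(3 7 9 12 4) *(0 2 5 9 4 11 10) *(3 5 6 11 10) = (0 3 7 6 11 4 5 9 12 10) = [3, 1, 2, 7, 5, 9, 11, 6, 8, 12, 0, 4, 10]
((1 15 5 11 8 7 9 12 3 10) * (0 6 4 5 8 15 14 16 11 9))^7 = ((0 6 4 5 9 12 3 10 1 14 16 11 15 8 7))^7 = (0 10 7 3 8 12 15 9 11 5 16 4 14 6 1)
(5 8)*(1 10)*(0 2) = (0 2)(1 10)(5 8) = [2, 10, 0, 3, 4, 8, 6, 7, 5, 9, 1]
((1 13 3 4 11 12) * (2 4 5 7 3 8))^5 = ((1 13 8 2 4 11 12)(3 5 7))^5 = (1 11 2 13 12 4 8)(3 7 5)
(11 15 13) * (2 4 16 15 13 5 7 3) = (2 4 16 15 5 7 3)(11 13) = [0, 1, 4, 2, 16, 7, 6, 3, 8, 9, 10, 13, 12, 11, 14, 5, 15]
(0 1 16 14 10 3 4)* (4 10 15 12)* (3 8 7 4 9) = (0 1 16 14 15 12 9 3 10 8 7 4) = [1, 16, 2, 10, 0, 5, 6, 4, 7, 3, 8, 11, 9, 13, 15, 12, 14]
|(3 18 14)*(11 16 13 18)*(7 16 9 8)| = |(3 11 9 8 7 16 13 18 14)| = 9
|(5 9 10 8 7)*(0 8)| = 6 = |(0 8 7 5 9 10)|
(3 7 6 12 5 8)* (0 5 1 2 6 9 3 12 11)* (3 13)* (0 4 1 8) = [5, 2, 6, 7, 1, 0, 11, 9, 12, 13, 10, 4, 8, 3] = (0 5)(1 2 6 11 4)(3 7 9 13)(8 12)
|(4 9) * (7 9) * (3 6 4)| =|(3 6 4 7 9)| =5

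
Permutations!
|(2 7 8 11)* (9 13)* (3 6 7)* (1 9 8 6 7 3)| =6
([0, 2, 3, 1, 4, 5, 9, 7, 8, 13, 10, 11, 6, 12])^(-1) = [0, 3, 1, 2, 4, 5, 12, 7, 8, 6, 10, 11, 13, 9]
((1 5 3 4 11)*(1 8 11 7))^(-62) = (11)(1 4 5 7 3) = ((1 5 3 4 7)(8 11))^(-62)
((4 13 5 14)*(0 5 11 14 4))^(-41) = ((0 5 4 13 11 14))^(-41) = (0 5 4 13 11 14)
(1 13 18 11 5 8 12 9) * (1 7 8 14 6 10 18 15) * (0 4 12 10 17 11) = [4, 13, 2, 3, 12, 14, 17, 8, 10, 7, 18, 5, 9, 15, 6, 1, 16, 11, 0] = (0 4 12 9 7 8 10 18)(1 13 15)(5 14 6 17 11)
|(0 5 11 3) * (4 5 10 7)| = |(0 10 7 4 5 11 3)| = 7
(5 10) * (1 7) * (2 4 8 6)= [0, 7, 4, 3, 8, 10, 2, 1, 6, 9, 5]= (1 7)(2 4 8 6)(5 10)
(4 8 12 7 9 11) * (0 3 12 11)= (0 3 12 7 9)(4 8 11)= [3, 1, 2, 12, 8, 5, 6, 9, 11, 0, 10, 4, 7]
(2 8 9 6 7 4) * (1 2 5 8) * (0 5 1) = (0 5 8 9 6 7 4 1 2) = [5, 2, 0, 3, 1, 8, 7, 4, 9, 6]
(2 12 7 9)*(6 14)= [0, 1, 12, 3, 4, 5, 14, 9, 8, 2, 10, 11, 7, 13, 6]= (2 12 7 9)(6 14)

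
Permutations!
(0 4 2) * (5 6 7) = [4, 1, 0, 3, 2, 6, 7, 5] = (0 4 2)(5 6 7)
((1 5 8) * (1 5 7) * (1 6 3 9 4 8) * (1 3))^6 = (3 9 4 8 5)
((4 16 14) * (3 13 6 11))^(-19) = (3 13 6 11)(4 14 16)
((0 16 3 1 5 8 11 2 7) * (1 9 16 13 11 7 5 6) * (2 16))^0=(16)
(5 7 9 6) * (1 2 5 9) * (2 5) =(1 5 7)(6 9) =[0, 5, 2, 3, 4, 7, 9, 1, 8, 6]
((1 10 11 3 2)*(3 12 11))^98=(12)(1 3)(2 10)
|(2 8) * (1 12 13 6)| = |(1 12 13 6)(2 8)| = 4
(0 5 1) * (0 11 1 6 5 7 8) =[7, 11, 2, 3, 4, 6, 5, 8, 0, 9, 10, 1] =(0 7 8)(1 11)(5 6)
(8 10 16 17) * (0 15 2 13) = [15, 1, 13, 3, 4, 5, 6, 7, 10, 9, 16, 11, 12, 0, 14, 2, 17, 8] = (0 15 2 13)(8 10 16 17)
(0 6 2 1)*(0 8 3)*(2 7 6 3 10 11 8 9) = (0 3)(1 9 2)(6 7)(8 10 11) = [3, 9, 1, 0, 4, 5, 7, 6, 10, 2, 11, 8]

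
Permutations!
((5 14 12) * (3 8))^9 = (14)(3 8)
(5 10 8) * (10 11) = (5 11 10 8) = [0, 1, 2, 3, 4, 11, 6, 7, 5, 9, 8, 10]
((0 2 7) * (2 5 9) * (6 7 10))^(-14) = ((0 5 9 2 10 6 7))^(-14) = (10)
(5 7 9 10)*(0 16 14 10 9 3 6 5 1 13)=(0 16 14 10 1 13)(3 6 5 7)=[16, 13, 2, 6, 4, 7, 5, 3, 8, 9, 1, 11, 12, 0, 10, 15, 14]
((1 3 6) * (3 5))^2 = (1 3)(5 6)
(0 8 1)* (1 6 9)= (0 8 6 9 1)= [8, 0, 2, 3, 4, 5, 9, 7, 6, 1]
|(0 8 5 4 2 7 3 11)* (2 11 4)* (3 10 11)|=14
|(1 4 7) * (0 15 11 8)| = 12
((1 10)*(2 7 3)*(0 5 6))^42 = (10)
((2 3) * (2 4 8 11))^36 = (2 3 4 8 11)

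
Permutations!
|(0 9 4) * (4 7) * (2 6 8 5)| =4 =|(0 9 7 4)(2 6 8 5)|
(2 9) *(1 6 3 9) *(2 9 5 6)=(9)(1 2)(3 5 6)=[0, 2, 1, 5, 4, 6, 3, 7, 8, 9]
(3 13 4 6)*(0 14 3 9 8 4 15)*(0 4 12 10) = [14, 1, 2, 13, 6, 5, 9, 7, 12, 8, 0, 11, 10, 15, 3, 4] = (0 14 3 13 15 4 6 9 8 12 10)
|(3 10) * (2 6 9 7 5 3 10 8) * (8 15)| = |(2 6 9 7 5 3 15 8)| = 8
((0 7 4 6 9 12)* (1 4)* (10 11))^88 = ((0 7 1 4 6 9 12)(10 11))^88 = (0 6 7 9 1 12 4)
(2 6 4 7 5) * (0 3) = (0 3)(2 6 4 7 5) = [3, 1, 6, 0, 7, 2, 4, 5]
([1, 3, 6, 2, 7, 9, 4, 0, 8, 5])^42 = [0, 1, 2, 3, 4, 5, 6, 7, 8, 9]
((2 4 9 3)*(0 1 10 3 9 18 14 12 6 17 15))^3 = (0 3 18 6)(1 2 14 17)(4 12 15 10)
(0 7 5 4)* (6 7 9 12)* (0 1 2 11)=(0 9 12 6 7 5 4 1 2 11)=[9, 2, 11, 3, 1, 4, 7, 5, 8, 12, 10, 0, 6]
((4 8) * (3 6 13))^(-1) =(3 13 6)(4 8) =((3 6 13)(4 8))^(-1)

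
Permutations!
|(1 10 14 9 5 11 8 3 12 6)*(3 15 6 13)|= 9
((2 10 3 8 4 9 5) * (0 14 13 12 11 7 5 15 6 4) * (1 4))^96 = (0 10 7 13 8 2 11 14 3 5 12)(1 4 9 15 6)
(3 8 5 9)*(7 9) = (3 8 5 7 9) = [0, 1, 2, 8, 4, 7, 6, 9, 5, 3]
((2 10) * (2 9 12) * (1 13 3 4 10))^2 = ((1 13 3 4 10 9 12 2))^2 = (1 3 10 12)(2 13 4 9)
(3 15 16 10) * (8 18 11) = (3 15 16 10)(8 18 11) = [0, 1, 2, 15, 4, 5, 6, 7, 18, 9, 3, 8, 12, 13, 14, 16, 10, 17, 11]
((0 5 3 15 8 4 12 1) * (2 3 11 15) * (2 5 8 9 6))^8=((0 8 4 12 1)(2 3 5 11 15 9 6))^8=(0 12 8 1 4)(2 3 5 11 15 9 6)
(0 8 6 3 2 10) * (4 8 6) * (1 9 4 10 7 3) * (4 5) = (0 6 1 9 5 4 8 10)(2 7 3) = [6, 9, 7, 2, 8, 4, 1, 3, 10, 5, 0]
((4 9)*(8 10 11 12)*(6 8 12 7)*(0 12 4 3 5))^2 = (0 4 3)(5 12 9)(6 10 7 8 11)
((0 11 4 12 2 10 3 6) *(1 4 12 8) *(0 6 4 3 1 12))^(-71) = (0 11)(1 10 2 12 8 4 3)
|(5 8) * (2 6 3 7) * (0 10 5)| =|(0 10 5 8)(2 6 3 7)| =4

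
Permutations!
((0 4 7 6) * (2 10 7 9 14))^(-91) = ((0 4 9 14 2 10 7 6))^(-91) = (0 10 9 6 2 4 7 14)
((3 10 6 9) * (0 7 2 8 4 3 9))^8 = (10)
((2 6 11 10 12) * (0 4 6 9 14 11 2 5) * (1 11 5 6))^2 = (0 1 10 6 9 5 4 11 12 2 14)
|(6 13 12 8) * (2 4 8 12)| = 5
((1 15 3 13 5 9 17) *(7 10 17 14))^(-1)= (1 17 10 7 14 9 5 13 3 15)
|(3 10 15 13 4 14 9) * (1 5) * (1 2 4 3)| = 12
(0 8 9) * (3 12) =(0 8 9)(3 12) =[8, 1, 2, 12, 4, 5, 6, 7, 9, 0, 10, 11, 3]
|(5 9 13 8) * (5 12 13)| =6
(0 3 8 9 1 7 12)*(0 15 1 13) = (0 3 8 9 13)(1 7 12 15) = [3, 7, 2, 8, 4, 5, 6, 12, 9, 13, 10, 11, 15, 0, 14, 1]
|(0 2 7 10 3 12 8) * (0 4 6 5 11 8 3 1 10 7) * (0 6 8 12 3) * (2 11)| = |(0 11 12)(1 10)(2 6 5)(4 8)| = 6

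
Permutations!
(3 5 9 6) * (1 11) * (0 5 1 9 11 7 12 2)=(0 5 11 9 6 3 1 7 12 2)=[5, 7, 0, 1, 4, 11, 3, 12, 8, 6, 10, 9, 2]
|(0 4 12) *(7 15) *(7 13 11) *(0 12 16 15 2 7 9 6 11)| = 30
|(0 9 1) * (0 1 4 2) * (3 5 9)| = 6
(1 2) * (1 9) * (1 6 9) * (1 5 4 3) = (1 2 5 4 3)(6 9) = [0, 2, 5, 1, 3, 4, 9, 7, 8, 6]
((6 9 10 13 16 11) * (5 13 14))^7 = (5 14 10 9 6 11 16 13)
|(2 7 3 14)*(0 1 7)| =6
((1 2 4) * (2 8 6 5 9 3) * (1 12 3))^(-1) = (1 9 5 6 8)(2 3 12 4)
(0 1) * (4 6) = (0 1)(4 6) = [1, 0, 2, 3, 6, 5, 4]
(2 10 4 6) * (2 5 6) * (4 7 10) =[0, 1, 4, 3, 2, 6, 5, 10, 8, 9, 7] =(2 4)(5 6)(7 10)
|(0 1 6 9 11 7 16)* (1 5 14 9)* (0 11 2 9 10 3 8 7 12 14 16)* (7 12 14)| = 10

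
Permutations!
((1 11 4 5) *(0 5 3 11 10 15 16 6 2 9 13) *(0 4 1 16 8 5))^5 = ((1 10 15 8 5 16 6 2 9 13 4 3 11))^5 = (1 16 4 15 2 11 5 13 10 6 3 8 9)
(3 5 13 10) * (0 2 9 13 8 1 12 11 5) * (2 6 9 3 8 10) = (0 6 9 13 2 3)(1 12 11 5 10 8) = [6, 12, 3, 0, 4, 10, 9, 7, 1, 13, 8, 5, 11, 2]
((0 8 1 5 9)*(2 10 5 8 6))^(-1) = (0 9 5 10 2 6)(1 8)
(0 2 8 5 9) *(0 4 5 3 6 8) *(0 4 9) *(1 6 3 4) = (9)(0 2 1 6 8 4 5) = [2, 6, 1, 3, 5, 0, 8, 7, 4, 9]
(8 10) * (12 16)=[0, 1, 2, 3, 4, 5, 6, 7, 10, 9, 8, 11, 16, 13, 14, 15, 12]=(8 10)(12 16)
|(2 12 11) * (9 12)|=4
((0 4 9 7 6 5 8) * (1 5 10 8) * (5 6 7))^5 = ((0 4 9 5 1 6 10 8))^5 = (0 6 9 8 1 4 10 5)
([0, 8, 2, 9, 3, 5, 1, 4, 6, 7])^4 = [0, 8, 2, 3, 4, 5, 1, 7, 6, 9]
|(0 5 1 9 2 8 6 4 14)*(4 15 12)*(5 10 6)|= |(0 10 6 15 12 4 14)(1 9 2 8 5)|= 35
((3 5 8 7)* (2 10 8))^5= ((2 10 8 7 3 5))^5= (2 5 3 7 8 10)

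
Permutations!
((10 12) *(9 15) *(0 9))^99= ((0 9 15)(10 12))^99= (15)(10 12)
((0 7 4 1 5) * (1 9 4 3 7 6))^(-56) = (9)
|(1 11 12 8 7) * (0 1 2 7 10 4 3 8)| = |(0 1 11 12)(2 7)(3 8 10 4)| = 4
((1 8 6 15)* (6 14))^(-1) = (1 15 6 14 8)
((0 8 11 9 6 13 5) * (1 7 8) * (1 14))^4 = (0 8 13 1 9)(5 7 6 14 11) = ((0 14 1 7 8 11 9 6 13 5))^4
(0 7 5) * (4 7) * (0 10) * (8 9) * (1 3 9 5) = (0 4 7 1 3 9 8 5 10) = [4, 3, 2, 9, 7, 10, 6, 1, 5, 8, 0]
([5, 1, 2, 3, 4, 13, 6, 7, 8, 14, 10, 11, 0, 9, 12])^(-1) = [12, 1, 2, 3, 4, 0, 6, 7, 8, 13, 10, 11, 14, 5, 9]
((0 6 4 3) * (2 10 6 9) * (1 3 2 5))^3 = ((0 9 5 1 3)(2 10 6 4))^3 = (0 1 9 3 5)(2 4 6 10)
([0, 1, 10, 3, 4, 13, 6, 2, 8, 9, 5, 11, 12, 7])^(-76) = (2 7 13 5 10)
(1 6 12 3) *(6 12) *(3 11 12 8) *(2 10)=[0, 8, 10, 1, 4, 5, 6, 7, 3, 9, 2, 12, 11]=(1 8 3)(2 10)(11 12)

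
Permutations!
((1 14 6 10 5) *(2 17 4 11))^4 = (17)(1 5 10 6 14)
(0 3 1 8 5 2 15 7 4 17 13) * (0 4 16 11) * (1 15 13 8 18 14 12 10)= (0 3 15 7 16 11)(1 18 14 12 10)(2 13 4 17 8 5)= [3, 18, 13, 15, 17, 2, 6, 16, 5, 9, 1, 0, 10, 4, 12, 7, 11, 8, 14]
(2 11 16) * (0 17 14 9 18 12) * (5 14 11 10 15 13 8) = (0 17 11 16 2 10 15 13 8 5 14 9 18 12) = [17, 1, 10, 3, 4, 14, 6, 7, 5, 18, 15, 16, 0, 8, 9, 13, 2, 11, 12]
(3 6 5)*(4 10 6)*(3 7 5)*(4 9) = (3 9 4 10 6)(5 7) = [0, 1, 2, 9, 10, 7, 3, 5, 8, 4, 6]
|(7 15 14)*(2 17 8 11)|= 12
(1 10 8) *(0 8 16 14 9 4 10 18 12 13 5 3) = (0 8 1 18 12 13 5 3)(4 10 16 14 9) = [8, 18, 2, 0, 10, 3, 6, 7, 1, 4, 16, 11, 13, 5, 9, 15, 14, 17, 12]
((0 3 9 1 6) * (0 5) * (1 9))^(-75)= (9)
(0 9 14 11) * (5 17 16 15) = [9, 1, 2, 3, 4, 17, 6, 7, 8, 14, 10, 0, 12, 13, 11, 5, 15, 16] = (0 9 14 11)(5 17 16 15)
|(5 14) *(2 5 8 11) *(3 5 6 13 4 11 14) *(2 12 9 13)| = 10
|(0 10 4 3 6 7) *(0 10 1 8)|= 15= |(0 1 8)(3 6 7 10 4)|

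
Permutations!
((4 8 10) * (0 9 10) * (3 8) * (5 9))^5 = ((0 5 9 10 4 3 8))^5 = (0 3 10 5 8 4 9)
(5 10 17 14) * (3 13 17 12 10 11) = [0, 1, 2, 13, 4, 11, 6, 7, 8, 9, 12, 3, 10, 17, 5, 15, 16, 14] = (3 13 17 14 5 11)(10 12)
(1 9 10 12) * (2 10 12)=(1 9 12)(2 10)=[0, 9, 10, 3, 4, 5, 6, 7, 8, 12, 2, 11, 1]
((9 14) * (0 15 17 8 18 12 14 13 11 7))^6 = ((0 15 17 8 18 12 14 9 13 11 7))^6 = (0 14 15 9 17 13 8 11 18 7 12)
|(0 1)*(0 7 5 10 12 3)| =7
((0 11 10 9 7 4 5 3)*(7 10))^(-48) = ((0 11 7 4 5 3)(9 10))^(-48) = (11)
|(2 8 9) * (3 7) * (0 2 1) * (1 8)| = 6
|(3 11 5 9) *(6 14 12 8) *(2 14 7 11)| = |(2 14 12 8 6 7 11 5 9 3)| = 10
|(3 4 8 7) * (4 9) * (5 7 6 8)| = 10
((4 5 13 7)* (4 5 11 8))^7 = ((4 11 8)(5 13 7))^7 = (4 11 8)(5 13 7)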